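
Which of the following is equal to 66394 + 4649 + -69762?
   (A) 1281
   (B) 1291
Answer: A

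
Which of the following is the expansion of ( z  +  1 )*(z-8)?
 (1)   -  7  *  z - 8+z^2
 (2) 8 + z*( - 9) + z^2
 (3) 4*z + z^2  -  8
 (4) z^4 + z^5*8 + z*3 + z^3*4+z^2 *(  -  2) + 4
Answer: 1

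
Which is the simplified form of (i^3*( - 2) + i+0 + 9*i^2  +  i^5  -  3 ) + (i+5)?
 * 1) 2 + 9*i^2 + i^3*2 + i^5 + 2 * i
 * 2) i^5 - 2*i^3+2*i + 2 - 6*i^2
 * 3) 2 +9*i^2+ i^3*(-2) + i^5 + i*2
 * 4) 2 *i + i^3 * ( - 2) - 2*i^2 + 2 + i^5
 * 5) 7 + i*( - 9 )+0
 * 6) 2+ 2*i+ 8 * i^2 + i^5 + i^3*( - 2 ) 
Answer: 3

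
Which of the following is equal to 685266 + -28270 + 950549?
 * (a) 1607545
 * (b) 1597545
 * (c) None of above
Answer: a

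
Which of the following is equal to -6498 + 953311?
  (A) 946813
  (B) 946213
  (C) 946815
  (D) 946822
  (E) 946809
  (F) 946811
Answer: A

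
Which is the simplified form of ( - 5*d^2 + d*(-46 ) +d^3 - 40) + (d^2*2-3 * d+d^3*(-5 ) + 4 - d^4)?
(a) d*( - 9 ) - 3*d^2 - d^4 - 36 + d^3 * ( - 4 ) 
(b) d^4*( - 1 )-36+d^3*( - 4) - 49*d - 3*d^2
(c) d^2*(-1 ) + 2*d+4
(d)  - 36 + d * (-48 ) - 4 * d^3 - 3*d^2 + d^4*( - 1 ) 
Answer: b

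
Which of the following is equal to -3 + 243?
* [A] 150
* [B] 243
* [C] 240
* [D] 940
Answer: C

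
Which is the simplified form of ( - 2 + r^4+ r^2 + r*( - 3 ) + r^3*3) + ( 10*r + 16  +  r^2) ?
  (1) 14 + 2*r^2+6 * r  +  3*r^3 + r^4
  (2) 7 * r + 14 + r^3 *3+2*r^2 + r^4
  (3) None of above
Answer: 2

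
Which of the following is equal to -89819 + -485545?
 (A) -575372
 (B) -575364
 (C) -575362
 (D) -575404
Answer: B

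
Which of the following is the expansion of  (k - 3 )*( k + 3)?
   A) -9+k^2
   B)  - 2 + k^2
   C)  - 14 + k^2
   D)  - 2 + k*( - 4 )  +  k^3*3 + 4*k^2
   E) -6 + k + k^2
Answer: A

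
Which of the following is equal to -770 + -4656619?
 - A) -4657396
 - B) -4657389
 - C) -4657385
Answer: B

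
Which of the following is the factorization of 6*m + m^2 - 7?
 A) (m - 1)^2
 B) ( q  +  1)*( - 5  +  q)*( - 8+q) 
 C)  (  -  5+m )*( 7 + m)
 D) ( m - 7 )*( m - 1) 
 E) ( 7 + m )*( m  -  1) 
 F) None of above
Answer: E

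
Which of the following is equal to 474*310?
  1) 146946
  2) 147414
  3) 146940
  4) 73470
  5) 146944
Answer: 3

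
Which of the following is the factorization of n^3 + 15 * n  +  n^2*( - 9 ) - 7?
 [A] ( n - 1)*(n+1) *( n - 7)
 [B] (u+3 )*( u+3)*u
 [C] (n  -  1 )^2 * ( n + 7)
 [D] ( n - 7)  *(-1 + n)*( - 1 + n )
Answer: D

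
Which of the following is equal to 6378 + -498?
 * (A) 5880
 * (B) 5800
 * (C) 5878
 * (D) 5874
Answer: A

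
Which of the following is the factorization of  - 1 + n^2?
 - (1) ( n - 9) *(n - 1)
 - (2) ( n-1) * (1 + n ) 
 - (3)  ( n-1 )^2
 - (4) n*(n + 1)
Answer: 2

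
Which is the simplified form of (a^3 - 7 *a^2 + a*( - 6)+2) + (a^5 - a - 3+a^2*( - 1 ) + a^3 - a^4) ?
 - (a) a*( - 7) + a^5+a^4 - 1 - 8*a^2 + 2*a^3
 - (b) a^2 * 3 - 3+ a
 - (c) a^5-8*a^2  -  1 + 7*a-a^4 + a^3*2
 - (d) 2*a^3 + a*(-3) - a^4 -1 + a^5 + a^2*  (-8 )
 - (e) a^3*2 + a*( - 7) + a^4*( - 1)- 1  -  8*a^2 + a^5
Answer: e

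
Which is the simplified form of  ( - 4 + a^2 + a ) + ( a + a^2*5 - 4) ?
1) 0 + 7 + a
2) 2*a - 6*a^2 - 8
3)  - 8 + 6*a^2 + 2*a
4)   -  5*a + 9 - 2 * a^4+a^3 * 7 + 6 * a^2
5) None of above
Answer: 3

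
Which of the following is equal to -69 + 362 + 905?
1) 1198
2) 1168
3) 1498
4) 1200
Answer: 1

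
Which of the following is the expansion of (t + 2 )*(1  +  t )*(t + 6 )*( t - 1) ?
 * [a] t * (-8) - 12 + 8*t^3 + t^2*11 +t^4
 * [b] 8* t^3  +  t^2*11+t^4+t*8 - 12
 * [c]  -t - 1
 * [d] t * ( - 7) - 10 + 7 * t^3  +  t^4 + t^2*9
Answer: a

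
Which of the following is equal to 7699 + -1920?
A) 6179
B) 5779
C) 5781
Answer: B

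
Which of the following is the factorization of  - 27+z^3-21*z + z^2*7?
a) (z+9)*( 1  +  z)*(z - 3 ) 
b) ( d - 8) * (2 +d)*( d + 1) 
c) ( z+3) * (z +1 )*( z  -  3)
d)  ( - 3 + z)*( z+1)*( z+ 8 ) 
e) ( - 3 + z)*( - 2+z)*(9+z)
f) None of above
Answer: a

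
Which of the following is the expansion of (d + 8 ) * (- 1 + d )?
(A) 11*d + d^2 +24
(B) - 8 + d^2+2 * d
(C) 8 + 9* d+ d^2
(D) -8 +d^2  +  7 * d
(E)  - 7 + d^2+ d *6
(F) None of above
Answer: D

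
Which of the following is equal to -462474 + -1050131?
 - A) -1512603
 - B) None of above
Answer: B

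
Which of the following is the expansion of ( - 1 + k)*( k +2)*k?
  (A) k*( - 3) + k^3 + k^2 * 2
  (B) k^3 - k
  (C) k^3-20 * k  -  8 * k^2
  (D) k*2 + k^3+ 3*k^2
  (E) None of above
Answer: E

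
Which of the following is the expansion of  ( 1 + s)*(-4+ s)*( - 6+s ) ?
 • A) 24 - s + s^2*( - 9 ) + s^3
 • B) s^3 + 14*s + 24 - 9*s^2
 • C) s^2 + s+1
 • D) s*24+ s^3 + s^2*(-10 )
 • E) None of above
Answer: B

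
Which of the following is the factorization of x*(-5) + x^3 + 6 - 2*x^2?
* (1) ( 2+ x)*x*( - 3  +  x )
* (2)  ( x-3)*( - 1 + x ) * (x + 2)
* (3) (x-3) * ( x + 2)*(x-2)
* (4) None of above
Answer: 2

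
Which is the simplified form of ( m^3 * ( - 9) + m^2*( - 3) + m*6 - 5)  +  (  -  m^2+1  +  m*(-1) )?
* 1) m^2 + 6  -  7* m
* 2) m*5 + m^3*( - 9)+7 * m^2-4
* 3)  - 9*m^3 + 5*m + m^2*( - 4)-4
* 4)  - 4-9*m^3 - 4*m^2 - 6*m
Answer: 3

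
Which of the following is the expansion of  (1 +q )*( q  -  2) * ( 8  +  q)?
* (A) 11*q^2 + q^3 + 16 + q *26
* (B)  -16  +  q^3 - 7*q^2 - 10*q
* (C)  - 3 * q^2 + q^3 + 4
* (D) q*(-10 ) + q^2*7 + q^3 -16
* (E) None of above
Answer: D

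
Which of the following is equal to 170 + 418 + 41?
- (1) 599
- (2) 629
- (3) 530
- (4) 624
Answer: 2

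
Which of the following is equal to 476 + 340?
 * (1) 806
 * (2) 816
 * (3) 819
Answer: 2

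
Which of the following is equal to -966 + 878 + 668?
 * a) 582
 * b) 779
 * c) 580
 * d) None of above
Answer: c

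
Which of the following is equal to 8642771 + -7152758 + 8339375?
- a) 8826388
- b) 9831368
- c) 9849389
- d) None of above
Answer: d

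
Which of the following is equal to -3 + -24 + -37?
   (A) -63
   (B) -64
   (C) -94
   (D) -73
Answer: B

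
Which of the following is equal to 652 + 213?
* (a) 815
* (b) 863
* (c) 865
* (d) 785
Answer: c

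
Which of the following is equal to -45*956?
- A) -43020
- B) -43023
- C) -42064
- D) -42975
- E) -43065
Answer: A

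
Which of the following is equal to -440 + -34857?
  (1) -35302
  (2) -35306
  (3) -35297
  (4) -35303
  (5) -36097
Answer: 3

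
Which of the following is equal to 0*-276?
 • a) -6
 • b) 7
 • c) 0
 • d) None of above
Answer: c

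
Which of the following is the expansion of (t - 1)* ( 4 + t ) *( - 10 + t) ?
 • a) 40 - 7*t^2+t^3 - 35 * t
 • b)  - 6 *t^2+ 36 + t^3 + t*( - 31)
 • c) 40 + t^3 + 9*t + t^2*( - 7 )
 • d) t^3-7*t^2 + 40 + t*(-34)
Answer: d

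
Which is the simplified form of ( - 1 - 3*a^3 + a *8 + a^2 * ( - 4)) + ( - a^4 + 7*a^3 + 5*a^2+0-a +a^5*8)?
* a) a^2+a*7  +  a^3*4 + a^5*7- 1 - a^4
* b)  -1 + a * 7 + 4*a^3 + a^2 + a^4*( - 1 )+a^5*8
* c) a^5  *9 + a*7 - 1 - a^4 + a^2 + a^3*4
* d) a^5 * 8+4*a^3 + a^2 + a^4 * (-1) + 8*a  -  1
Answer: b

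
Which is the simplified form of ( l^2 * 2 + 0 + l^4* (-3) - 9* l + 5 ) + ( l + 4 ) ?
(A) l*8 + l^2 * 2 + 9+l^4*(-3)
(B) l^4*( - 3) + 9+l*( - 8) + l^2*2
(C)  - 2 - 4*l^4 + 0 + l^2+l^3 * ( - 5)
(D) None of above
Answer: B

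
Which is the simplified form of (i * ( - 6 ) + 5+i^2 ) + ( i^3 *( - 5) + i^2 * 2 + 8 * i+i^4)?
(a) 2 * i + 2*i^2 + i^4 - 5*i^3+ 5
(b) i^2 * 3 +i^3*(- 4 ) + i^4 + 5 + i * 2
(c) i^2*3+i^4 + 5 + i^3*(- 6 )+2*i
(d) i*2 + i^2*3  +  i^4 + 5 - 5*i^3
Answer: d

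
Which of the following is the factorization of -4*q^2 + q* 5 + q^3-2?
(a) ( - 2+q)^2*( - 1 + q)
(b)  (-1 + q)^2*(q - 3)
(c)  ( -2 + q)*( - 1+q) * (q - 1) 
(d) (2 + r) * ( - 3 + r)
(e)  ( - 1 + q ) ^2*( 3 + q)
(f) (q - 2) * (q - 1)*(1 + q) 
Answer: c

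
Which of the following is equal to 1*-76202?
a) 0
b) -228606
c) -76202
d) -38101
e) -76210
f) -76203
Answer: c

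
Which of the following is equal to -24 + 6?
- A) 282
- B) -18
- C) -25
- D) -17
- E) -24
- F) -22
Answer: B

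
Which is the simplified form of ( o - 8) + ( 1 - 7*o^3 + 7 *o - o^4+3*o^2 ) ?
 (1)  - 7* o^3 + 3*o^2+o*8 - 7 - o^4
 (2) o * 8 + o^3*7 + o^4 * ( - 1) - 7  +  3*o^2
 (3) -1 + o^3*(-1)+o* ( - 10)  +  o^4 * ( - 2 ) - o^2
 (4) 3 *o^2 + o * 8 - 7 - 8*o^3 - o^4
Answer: 1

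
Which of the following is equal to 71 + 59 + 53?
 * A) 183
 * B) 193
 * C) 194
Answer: A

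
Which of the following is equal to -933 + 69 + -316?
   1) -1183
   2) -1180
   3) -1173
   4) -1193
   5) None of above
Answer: 2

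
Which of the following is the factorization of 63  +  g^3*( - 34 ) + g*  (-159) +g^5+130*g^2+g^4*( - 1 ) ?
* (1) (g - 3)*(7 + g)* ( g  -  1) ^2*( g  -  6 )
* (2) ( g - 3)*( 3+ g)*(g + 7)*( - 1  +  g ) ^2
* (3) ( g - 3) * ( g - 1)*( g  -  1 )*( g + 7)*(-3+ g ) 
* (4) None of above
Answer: 3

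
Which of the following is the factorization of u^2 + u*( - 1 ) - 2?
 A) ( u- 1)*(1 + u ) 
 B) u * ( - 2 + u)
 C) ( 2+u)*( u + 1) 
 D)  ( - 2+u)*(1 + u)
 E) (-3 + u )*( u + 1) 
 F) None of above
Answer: D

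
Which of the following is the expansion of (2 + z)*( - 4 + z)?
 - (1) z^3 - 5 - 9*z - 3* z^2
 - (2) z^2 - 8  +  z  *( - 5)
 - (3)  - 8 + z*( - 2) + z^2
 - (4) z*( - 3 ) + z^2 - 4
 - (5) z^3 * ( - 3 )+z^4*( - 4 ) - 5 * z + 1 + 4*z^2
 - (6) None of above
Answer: 3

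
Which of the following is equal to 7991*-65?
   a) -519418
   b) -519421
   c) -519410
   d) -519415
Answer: d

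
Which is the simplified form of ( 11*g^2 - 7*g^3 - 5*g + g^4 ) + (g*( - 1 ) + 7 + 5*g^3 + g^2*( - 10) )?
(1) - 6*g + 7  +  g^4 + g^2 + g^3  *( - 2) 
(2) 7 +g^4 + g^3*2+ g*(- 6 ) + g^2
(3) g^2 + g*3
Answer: 1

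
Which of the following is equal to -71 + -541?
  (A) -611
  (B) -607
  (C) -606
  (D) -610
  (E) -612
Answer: E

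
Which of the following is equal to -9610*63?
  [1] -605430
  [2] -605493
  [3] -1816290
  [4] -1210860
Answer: 1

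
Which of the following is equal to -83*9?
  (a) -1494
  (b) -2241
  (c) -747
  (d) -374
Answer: c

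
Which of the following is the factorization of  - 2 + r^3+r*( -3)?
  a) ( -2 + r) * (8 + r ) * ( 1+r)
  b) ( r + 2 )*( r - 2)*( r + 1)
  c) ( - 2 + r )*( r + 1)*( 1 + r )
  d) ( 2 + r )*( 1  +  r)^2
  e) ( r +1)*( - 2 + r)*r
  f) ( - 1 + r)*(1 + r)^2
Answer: c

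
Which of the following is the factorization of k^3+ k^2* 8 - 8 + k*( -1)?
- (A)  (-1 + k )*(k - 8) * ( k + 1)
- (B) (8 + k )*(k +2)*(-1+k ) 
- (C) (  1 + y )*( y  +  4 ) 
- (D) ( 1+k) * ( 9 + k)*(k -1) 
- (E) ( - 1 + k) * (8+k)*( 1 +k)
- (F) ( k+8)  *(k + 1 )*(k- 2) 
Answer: E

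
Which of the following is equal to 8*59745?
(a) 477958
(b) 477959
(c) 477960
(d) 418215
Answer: c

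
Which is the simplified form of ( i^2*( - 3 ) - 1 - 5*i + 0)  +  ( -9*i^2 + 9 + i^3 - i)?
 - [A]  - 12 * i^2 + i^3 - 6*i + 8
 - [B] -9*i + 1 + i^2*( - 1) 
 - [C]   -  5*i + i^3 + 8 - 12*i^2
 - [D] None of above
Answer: A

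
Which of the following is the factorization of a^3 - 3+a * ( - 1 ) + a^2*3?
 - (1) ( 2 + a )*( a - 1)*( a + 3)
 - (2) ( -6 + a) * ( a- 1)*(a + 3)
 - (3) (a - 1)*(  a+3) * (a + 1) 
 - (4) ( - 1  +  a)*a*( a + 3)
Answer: 3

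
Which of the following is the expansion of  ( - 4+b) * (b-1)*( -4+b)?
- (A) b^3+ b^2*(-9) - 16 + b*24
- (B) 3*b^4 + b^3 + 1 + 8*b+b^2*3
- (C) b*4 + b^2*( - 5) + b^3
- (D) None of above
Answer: A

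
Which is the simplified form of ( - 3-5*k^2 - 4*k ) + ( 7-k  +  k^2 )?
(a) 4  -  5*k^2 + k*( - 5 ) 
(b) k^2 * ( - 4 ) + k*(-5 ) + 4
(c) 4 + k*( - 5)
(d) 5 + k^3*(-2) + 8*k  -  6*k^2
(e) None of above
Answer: b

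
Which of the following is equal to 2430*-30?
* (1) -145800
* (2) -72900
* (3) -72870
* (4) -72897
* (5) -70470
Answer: 2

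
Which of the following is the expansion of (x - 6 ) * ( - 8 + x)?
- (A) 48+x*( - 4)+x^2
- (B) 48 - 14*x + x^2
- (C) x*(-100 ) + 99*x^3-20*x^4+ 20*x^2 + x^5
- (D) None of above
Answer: B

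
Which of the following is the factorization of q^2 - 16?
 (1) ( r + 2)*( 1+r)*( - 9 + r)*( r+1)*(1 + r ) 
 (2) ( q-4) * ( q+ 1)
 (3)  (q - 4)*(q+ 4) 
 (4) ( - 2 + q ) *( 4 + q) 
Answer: 3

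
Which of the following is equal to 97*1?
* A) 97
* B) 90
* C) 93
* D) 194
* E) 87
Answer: A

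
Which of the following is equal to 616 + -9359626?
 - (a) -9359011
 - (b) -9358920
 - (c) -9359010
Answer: c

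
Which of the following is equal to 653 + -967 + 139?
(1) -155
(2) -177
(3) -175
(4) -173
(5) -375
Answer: 3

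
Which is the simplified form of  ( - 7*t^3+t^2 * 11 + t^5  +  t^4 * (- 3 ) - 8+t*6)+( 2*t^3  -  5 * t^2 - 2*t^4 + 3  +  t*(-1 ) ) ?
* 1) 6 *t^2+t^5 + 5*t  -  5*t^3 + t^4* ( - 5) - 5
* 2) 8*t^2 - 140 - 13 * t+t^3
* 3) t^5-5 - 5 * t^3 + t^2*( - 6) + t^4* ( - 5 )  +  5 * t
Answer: 1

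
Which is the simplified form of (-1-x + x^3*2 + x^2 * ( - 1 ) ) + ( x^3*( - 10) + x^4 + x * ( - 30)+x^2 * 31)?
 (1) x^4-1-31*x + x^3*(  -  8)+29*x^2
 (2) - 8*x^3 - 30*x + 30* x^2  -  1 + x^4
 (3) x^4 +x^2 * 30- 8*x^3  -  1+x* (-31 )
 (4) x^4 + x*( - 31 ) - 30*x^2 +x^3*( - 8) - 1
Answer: 3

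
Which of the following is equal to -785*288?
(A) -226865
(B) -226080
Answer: B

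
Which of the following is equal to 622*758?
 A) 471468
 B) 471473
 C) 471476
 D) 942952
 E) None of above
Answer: C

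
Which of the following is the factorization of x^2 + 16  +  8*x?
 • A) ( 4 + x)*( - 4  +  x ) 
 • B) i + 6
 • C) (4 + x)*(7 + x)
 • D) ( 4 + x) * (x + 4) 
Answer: D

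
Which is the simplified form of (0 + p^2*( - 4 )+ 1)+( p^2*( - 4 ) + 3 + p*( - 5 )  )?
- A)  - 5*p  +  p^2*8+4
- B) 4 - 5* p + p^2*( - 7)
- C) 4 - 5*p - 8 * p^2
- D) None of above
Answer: C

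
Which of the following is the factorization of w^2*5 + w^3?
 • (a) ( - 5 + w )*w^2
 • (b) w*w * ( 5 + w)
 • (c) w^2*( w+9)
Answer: b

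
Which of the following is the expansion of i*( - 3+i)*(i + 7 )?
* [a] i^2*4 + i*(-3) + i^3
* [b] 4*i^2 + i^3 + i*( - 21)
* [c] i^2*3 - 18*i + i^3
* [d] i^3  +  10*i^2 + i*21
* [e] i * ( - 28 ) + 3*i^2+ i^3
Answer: b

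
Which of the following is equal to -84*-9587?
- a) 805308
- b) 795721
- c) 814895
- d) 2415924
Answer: a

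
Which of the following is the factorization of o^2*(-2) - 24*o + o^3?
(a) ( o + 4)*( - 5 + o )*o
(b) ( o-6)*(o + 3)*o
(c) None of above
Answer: c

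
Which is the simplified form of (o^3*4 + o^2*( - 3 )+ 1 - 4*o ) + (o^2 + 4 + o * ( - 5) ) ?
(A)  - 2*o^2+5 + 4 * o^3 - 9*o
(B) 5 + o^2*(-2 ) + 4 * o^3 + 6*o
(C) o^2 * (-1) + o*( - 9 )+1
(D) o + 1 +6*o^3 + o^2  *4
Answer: A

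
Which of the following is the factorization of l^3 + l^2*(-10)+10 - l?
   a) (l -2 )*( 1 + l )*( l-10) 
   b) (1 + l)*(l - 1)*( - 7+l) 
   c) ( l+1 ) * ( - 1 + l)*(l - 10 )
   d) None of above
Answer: c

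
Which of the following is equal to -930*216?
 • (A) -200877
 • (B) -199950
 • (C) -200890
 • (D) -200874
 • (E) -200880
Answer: E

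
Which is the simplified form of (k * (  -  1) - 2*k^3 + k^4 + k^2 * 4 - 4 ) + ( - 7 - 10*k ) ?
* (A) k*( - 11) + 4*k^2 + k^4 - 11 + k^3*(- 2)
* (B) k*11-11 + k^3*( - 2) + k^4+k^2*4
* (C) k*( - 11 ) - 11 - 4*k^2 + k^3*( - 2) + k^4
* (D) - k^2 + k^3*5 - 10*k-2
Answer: A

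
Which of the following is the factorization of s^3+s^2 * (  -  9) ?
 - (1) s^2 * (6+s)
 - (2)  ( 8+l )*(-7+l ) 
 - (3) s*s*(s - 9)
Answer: 3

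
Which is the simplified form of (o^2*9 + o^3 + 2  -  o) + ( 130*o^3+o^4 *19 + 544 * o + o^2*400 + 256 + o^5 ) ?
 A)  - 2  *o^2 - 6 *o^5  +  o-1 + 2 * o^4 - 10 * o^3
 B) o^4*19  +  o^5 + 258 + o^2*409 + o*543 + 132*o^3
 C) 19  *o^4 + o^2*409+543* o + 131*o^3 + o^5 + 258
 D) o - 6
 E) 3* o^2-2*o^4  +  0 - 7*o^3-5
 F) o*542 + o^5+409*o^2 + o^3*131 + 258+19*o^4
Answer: C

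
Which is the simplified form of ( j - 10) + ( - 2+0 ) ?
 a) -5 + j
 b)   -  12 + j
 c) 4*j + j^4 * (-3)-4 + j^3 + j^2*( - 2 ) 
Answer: b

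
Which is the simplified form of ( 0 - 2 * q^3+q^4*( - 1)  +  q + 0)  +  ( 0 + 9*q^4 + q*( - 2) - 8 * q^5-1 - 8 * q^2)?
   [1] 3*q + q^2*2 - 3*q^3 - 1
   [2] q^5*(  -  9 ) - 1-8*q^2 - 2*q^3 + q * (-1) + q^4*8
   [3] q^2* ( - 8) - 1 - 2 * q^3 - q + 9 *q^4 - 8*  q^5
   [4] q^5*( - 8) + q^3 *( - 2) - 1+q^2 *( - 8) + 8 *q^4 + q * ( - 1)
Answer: 4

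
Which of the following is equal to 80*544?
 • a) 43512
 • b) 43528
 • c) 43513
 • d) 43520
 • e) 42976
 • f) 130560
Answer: d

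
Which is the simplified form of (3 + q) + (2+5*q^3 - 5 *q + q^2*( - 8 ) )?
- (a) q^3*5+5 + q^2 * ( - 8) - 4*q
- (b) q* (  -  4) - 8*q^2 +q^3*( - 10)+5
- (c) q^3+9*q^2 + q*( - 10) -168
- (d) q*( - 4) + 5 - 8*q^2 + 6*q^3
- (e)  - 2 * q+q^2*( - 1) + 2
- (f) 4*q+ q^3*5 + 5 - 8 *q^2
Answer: a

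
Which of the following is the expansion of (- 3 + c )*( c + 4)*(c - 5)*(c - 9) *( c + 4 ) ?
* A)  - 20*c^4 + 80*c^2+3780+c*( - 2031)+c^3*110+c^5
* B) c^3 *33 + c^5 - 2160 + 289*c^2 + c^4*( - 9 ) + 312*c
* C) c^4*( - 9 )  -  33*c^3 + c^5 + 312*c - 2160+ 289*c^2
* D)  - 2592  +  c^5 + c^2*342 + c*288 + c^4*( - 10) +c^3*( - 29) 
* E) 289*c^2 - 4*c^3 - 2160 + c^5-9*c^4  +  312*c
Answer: C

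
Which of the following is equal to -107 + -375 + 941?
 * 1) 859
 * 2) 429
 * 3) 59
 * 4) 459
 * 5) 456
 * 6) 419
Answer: 4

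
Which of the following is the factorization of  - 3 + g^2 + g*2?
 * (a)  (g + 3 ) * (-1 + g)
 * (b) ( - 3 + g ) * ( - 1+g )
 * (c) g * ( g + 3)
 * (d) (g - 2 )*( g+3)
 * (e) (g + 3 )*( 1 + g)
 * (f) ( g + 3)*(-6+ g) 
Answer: a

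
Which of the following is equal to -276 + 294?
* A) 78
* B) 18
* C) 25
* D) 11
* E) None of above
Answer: B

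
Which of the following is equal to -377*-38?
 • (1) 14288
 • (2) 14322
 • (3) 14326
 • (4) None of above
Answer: 3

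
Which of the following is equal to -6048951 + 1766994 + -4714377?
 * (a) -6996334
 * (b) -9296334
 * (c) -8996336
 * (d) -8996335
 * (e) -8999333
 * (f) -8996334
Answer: f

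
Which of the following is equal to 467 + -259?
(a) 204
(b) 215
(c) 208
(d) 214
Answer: c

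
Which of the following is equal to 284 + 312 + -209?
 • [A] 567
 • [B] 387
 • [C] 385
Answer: B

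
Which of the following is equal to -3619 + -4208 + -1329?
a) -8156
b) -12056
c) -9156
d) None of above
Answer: c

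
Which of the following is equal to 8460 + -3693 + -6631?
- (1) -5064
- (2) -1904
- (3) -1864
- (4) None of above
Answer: 3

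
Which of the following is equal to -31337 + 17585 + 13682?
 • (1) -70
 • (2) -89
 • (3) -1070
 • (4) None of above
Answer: 1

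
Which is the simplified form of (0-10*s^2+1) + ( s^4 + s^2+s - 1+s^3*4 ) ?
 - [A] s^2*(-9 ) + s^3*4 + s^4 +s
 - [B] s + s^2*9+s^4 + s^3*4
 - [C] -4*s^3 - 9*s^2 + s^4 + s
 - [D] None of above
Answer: A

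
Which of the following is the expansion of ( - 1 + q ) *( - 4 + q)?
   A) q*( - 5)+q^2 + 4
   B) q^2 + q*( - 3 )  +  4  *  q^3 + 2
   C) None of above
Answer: A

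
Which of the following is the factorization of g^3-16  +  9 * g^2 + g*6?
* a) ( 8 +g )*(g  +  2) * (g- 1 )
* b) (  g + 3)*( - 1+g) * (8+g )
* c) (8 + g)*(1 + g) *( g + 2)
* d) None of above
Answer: a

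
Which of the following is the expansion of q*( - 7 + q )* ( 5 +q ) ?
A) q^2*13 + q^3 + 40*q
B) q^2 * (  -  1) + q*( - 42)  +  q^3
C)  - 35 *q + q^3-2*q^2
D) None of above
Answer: C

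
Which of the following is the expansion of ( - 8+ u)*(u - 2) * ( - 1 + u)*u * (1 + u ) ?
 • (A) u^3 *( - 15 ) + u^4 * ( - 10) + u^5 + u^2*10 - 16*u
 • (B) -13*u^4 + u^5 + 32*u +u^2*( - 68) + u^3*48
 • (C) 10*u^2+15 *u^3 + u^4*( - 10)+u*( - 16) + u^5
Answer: C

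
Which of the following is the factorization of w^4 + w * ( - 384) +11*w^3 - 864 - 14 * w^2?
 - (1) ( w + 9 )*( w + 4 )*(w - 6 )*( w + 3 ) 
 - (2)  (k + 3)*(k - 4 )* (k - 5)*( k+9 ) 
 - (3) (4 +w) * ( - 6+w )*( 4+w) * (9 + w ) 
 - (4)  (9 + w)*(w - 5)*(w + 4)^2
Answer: 3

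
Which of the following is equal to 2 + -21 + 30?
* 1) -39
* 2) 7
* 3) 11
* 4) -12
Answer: 3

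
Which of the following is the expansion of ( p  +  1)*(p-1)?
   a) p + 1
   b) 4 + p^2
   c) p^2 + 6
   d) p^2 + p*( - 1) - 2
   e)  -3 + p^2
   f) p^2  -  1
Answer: f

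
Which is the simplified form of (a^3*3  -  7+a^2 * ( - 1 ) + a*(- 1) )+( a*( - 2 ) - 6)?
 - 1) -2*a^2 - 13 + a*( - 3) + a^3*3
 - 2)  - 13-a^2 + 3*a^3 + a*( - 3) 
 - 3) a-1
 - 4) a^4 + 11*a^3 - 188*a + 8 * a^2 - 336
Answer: 2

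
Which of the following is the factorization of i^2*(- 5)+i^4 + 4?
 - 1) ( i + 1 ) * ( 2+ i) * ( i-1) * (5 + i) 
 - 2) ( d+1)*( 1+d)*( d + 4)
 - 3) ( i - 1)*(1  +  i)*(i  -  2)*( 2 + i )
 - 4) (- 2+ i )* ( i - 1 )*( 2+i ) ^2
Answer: 3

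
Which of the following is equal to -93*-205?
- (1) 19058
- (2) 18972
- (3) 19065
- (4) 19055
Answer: 3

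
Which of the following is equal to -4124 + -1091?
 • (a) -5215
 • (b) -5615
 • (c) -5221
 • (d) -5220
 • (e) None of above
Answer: a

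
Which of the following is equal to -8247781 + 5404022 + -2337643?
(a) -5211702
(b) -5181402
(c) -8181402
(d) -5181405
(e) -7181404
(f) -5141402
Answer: b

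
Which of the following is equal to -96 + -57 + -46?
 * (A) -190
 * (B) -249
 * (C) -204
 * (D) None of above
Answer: D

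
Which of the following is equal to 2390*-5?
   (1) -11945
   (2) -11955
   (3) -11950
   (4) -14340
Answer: 3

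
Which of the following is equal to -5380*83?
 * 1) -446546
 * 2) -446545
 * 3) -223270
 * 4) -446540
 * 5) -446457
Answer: 4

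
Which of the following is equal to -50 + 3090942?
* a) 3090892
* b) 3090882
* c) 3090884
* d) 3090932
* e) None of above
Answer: a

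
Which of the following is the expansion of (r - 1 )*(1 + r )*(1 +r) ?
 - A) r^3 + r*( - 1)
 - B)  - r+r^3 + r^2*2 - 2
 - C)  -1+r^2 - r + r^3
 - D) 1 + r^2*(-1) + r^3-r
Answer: C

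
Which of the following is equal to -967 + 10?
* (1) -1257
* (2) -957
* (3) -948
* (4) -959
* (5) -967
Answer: 2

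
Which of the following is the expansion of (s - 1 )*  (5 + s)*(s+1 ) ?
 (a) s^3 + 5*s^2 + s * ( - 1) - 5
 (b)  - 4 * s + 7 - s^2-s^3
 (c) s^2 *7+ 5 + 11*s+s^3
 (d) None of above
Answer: a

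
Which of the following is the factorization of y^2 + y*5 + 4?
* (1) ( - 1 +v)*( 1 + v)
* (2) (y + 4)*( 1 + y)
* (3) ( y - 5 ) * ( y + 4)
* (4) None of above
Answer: 2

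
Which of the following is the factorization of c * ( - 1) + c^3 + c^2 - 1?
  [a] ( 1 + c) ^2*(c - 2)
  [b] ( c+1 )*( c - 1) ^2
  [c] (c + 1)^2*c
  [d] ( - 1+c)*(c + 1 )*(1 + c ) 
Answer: d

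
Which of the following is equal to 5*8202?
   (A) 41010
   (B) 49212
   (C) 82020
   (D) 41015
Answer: A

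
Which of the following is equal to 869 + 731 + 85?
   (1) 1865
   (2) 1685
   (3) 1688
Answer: 2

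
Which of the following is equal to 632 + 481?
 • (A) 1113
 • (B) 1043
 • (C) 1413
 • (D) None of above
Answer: A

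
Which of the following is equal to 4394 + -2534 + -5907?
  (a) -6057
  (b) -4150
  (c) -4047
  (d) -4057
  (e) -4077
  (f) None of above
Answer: c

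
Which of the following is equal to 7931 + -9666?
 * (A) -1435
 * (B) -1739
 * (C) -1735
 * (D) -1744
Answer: C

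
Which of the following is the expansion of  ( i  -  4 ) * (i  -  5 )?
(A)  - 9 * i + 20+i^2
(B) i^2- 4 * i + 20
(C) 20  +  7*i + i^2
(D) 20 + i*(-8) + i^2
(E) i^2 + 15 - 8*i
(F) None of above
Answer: A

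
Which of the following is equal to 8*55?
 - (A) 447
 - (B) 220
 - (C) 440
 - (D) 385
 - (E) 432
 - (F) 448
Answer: C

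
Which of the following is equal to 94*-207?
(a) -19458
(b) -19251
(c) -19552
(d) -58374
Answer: a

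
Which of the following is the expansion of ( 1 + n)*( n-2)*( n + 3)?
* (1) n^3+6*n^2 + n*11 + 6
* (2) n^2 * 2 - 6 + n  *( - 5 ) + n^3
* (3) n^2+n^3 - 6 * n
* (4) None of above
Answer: 2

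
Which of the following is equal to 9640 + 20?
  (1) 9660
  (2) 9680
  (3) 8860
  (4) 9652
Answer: 1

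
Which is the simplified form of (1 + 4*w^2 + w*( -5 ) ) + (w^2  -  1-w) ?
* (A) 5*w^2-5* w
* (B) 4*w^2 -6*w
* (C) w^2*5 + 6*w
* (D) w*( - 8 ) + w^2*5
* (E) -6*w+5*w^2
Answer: E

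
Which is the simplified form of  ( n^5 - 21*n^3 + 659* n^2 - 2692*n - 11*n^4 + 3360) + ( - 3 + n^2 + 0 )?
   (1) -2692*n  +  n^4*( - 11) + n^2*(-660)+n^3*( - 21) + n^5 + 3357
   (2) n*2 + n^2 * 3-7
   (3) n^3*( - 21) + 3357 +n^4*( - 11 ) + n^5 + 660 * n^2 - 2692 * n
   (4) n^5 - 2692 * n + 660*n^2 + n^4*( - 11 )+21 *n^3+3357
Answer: 3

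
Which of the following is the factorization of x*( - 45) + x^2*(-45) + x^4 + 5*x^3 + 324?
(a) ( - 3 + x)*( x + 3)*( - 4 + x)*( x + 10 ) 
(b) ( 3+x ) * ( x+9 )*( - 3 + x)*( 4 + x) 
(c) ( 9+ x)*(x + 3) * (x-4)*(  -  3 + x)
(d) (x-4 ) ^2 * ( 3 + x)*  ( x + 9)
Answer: c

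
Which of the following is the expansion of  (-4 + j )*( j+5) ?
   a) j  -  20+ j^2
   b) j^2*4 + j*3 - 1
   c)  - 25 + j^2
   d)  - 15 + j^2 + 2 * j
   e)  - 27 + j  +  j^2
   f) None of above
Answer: a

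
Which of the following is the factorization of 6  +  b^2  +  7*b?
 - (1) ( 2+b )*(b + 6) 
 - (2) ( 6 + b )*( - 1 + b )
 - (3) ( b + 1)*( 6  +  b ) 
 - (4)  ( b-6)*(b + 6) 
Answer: 3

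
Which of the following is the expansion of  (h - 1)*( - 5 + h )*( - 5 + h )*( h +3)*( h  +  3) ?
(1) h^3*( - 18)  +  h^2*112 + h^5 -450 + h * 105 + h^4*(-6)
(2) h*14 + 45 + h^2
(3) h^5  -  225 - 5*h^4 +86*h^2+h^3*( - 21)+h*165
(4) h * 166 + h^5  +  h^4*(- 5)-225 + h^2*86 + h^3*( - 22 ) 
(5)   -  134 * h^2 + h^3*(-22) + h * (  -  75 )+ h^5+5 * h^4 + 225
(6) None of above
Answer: 6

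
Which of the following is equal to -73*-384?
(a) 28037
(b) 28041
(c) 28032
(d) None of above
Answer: c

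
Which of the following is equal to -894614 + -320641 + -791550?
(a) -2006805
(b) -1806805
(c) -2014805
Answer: a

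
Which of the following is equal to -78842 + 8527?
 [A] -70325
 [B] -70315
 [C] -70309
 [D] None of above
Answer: B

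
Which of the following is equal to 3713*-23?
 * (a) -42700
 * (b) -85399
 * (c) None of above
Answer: b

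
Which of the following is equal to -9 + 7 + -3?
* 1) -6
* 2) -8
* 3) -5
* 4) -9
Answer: 3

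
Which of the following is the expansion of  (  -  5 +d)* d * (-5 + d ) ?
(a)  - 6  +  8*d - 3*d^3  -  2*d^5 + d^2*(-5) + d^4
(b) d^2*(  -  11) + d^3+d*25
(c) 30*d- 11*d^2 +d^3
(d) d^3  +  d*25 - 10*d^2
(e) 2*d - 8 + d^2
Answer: d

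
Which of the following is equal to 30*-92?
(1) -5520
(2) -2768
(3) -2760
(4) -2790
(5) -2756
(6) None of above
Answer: 3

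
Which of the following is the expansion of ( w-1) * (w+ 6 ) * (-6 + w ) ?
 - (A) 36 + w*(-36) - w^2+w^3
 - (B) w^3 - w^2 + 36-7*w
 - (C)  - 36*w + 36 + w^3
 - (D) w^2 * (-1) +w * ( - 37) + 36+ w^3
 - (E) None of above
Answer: A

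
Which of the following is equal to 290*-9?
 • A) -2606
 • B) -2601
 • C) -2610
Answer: C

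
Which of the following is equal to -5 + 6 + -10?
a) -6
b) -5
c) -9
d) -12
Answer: c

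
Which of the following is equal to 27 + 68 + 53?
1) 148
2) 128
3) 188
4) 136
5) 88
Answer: 1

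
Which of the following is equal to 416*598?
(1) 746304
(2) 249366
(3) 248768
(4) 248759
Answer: 3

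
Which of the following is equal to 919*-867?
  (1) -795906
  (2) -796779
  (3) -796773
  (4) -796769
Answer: 3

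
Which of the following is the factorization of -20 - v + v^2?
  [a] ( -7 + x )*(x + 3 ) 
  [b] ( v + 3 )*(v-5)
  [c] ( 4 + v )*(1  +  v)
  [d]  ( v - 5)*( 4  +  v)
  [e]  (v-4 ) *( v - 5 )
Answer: d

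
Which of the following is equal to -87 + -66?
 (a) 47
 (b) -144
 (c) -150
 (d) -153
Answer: d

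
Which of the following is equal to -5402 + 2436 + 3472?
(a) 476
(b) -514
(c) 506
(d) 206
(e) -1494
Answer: c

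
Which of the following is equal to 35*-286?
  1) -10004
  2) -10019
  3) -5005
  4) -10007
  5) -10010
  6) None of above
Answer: 5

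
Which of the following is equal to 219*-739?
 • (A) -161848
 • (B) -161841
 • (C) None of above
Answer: B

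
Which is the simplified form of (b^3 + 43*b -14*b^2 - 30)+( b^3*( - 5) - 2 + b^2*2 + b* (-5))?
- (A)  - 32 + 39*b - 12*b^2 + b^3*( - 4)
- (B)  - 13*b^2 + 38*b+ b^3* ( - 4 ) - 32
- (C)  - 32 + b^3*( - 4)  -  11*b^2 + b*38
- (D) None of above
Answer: D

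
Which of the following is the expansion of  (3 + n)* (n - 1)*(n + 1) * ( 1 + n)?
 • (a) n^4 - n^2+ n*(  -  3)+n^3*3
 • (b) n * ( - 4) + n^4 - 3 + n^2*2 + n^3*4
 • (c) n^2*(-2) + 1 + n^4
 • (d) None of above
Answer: b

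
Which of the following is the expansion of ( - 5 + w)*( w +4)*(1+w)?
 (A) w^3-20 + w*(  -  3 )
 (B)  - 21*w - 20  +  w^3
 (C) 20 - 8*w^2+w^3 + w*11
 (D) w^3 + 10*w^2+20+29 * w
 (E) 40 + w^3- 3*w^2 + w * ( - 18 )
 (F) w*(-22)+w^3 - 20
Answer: B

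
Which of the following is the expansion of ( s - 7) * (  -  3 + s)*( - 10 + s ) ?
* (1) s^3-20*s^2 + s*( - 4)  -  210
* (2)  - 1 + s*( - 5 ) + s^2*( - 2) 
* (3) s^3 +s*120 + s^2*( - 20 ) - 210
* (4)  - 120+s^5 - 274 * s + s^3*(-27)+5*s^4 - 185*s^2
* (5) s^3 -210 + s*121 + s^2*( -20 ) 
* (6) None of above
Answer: 5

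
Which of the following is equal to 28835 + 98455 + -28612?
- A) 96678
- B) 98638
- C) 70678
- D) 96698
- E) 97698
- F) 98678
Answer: F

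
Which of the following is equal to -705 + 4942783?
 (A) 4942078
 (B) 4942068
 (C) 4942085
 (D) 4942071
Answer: A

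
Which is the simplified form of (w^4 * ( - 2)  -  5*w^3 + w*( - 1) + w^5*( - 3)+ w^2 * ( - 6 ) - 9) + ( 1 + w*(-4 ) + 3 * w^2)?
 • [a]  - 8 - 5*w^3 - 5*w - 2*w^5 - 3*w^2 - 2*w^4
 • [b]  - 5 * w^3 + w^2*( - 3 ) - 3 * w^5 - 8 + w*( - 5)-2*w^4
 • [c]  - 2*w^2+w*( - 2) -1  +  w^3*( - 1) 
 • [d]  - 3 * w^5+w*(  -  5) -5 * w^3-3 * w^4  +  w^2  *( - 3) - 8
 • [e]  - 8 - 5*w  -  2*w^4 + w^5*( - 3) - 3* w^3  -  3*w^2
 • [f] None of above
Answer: b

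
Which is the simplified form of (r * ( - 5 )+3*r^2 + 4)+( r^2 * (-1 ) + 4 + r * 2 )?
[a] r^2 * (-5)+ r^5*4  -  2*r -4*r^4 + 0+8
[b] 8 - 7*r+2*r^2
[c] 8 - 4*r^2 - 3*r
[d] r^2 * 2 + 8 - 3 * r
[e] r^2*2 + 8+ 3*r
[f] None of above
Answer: d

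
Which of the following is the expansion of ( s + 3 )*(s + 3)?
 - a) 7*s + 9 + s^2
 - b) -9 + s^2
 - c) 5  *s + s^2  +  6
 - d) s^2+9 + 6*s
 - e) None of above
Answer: d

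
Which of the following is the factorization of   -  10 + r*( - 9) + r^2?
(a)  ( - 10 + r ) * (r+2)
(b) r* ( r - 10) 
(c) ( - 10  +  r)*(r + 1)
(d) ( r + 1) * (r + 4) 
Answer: c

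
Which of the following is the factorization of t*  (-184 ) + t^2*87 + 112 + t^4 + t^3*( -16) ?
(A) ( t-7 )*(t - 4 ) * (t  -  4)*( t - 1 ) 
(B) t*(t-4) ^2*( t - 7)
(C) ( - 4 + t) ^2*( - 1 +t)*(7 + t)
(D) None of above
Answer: A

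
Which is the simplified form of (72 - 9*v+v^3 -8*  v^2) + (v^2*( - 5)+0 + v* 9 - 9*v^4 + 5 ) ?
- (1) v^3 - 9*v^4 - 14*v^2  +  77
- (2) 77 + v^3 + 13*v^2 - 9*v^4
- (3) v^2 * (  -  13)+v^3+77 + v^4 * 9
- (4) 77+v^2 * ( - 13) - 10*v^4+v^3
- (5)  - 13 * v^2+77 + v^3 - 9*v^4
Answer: 5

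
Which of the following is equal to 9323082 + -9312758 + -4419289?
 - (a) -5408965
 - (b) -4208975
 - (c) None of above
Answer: c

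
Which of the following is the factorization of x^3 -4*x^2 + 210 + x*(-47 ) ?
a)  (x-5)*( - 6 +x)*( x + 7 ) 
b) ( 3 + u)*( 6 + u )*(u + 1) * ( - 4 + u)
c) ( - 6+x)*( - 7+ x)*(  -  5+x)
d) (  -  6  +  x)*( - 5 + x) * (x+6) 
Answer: a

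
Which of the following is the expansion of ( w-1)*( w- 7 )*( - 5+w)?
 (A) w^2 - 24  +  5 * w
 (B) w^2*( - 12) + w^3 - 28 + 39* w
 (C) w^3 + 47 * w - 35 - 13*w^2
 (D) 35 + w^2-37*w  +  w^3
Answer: C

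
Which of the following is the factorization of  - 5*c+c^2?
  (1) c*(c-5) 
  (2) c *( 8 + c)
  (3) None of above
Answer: 1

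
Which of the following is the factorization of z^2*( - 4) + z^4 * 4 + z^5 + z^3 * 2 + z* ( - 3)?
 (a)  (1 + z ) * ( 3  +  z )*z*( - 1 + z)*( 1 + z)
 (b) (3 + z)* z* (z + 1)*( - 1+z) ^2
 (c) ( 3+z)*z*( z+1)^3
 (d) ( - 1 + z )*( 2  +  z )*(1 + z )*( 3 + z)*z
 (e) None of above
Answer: a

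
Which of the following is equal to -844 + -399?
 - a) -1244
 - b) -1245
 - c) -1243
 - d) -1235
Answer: c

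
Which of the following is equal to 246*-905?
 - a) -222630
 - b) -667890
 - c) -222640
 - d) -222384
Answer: a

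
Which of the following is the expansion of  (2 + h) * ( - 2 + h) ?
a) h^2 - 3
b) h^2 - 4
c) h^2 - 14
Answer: b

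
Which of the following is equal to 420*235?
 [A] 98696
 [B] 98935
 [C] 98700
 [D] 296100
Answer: C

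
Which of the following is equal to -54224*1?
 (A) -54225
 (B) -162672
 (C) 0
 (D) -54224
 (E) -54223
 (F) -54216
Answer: D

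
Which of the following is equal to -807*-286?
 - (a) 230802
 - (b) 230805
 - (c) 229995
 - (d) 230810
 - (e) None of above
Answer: a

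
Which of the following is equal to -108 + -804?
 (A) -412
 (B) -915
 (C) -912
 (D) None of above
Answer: C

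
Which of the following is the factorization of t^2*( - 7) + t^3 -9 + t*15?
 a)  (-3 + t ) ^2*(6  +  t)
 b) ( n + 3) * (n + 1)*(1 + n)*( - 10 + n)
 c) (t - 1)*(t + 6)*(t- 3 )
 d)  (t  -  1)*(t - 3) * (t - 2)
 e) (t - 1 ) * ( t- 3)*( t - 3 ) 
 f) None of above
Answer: e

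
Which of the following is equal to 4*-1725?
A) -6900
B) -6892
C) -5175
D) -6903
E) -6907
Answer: A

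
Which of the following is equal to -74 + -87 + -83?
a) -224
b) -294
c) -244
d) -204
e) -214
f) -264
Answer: c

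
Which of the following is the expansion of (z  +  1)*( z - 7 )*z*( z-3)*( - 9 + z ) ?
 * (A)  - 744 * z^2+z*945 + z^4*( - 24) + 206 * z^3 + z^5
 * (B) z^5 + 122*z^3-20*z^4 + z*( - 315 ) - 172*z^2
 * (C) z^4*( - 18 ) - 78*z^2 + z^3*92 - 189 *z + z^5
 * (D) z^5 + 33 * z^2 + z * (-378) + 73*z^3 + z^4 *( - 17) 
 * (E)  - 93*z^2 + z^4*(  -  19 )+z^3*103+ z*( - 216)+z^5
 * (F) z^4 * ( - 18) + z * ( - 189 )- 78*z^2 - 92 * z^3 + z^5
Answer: C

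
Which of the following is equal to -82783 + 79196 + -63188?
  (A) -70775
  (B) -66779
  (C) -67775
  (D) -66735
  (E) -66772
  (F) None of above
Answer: F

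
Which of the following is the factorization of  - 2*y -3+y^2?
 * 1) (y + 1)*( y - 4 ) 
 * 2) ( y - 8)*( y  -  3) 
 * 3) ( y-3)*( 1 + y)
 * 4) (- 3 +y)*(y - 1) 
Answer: 3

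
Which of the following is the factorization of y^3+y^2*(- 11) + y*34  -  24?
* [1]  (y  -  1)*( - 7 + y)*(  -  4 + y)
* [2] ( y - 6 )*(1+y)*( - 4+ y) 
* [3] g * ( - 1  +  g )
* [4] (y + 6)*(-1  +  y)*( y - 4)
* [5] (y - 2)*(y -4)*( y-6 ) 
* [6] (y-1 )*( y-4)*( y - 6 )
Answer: 6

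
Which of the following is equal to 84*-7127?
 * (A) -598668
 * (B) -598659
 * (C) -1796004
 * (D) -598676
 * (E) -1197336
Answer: A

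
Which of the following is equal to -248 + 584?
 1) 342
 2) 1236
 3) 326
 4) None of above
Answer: 4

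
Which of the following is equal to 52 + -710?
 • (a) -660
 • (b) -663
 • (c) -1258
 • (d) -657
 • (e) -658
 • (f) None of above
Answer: e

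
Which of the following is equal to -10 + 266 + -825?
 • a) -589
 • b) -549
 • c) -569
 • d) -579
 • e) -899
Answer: c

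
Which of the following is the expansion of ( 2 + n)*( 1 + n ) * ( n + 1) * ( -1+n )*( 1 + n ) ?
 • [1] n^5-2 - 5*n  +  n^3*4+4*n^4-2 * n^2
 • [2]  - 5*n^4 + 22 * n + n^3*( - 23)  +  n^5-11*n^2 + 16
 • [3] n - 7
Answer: 1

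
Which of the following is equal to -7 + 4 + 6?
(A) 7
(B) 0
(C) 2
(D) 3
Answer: D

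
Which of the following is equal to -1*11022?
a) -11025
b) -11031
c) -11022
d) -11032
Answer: c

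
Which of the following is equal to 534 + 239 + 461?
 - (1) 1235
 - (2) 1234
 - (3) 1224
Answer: 2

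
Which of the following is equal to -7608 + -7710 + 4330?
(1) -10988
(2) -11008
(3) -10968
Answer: 1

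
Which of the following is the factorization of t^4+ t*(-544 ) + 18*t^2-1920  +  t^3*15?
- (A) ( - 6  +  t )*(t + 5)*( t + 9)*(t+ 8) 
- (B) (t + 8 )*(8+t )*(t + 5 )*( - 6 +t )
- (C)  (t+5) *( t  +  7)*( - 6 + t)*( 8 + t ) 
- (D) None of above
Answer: B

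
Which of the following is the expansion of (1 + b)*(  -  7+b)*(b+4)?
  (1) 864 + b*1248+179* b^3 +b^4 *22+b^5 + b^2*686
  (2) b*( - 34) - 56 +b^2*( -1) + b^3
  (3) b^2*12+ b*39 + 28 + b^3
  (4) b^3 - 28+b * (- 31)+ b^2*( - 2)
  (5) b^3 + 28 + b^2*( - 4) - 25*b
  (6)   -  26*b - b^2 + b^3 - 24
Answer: 4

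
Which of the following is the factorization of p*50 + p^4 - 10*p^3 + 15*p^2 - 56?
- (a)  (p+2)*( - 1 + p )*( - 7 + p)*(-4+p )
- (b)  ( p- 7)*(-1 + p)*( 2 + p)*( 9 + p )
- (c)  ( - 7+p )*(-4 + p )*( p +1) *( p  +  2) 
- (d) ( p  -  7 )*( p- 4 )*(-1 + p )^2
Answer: a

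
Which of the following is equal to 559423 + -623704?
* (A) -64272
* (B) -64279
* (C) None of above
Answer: C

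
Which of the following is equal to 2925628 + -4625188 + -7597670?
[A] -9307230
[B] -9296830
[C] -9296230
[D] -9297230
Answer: D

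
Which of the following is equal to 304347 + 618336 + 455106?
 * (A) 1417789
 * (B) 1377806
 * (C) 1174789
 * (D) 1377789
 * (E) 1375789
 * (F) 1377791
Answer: D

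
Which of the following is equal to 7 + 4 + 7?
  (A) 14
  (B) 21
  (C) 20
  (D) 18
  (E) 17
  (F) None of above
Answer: D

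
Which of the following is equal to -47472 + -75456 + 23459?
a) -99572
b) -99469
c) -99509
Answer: b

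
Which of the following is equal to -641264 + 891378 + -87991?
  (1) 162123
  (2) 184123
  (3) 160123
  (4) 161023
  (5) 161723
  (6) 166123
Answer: 1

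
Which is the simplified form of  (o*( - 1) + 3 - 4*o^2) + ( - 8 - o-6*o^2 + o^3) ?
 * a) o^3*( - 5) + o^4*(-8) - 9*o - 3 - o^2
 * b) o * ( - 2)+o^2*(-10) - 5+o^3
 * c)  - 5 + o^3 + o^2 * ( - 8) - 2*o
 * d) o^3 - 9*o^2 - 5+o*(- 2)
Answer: b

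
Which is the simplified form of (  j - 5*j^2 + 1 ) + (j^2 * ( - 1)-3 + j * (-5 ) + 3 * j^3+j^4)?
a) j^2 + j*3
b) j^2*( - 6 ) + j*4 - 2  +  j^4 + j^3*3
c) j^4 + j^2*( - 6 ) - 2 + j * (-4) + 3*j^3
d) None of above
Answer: c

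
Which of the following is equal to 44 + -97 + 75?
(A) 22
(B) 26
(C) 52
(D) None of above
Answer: A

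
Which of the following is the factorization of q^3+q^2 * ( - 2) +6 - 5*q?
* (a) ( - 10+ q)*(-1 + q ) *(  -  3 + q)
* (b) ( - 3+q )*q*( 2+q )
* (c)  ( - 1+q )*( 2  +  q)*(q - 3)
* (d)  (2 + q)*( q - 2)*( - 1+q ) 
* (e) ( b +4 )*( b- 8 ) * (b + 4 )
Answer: c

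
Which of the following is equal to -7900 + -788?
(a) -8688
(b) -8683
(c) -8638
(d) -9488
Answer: a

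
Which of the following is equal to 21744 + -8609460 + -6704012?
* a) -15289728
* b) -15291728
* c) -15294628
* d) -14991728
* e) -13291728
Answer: b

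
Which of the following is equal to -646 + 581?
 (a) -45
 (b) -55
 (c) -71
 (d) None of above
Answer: d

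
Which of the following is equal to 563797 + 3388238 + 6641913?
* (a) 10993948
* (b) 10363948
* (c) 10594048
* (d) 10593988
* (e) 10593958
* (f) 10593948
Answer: f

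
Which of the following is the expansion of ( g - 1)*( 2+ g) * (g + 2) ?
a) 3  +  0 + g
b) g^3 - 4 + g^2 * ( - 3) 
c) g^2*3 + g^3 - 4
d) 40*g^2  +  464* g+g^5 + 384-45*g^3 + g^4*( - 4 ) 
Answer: c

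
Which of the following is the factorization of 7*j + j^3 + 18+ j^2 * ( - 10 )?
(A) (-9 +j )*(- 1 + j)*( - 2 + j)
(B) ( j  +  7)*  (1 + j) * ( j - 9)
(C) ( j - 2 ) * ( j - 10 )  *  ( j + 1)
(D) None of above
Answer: D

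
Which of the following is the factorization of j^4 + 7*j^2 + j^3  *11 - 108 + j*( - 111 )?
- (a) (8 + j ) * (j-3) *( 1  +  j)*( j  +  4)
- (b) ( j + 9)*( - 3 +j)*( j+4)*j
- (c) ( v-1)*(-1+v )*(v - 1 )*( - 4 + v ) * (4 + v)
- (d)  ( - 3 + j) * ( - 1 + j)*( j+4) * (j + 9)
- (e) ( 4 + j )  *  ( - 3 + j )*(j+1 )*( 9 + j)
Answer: e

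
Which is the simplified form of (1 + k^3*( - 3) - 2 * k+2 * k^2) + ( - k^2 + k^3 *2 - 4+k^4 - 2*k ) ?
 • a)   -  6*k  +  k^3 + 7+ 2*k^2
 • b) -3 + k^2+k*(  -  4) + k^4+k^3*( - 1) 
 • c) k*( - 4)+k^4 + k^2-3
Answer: b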